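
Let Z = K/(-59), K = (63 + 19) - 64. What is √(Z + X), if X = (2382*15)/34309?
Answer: 6*√83809236093/2024231 ≈ 0.85810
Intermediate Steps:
X = 35730/34309 (X = 35730*(1/34309) = 35730/34309 ≈ 1.0414)
K = 18 (K = 82 - 64 = 18)
Z = -18/59 (Z = 18/(-59) = -1/59*18 = -18/59 ≈ -0.30508)
√(Z + X) = √(-18/59 + 35730/34309) = √(1490508/2024231) = 6*√83809236093/2024231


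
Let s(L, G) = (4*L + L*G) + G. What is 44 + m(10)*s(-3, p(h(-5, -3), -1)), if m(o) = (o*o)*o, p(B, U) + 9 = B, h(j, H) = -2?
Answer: 10044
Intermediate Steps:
p(B, U) = -9 + B
m(o) = o**3 (m(o) = o**2*o = o**3)
s(L, G) = G + 4*L + G*L (s(L, G) = (4*L + G*L) + G = G + 4*L + G*L)
44 + m(10)*s(-3, p(h(-5, -3), -1)) = 44 + 10**3*((-9 - 2) + 4*(-3) + (-9 - 2)*(-3)) = 44 + 1000*(-11 - 12 - 11*(-3)) = 44 + 1000*(-11 - 12 + 33) = 44 + 1000*10 = 44 + 10000 = 10044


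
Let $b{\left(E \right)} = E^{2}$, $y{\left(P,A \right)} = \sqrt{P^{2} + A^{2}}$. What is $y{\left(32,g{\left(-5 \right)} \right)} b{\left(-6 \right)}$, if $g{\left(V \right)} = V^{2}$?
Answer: $36 \sqrt{1649} \approx 1461.9$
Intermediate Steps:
$y{\left(P,A \right)} = \sqrt{A^{2} + P^{2}}$
$y{\left(32,g{\left(-5 \right)} \right)} b{\left(-6 \right)} = \sqrt{\left(\left(-5\right)^{2}\right)^{2} + 32^{2}} \left(-6\right)^{2} = \sqrt{25^{2} + 1024} \cdot 36 = \sqrt{625 + 1024} \cdot 36 = \sqrt{1649} \cdot 36 = 36 \sqrt{1649}$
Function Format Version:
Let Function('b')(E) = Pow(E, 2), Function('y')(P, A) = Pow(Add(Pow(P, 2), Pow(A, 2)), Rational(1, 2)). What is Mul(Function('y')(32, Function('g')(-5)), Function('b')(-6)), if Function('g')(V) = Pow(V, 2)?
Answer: Mul(36, Pow(1649, Rational(1, 2))) ≈ 1461.9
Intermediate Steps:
Function('y')(P, A) = Pow(Add(Pow(A, 2), Pow(P, 2)), Rational(1, 2))
Mul(Function('y')(32, Function('g')(-5)), Function('b')(-6)) = Mul(Pow(Add(Pow(Pow(-5, 2), 2), Pow(32, 2)), Rational(1, 2)), Pow(-6, 2)) = Mul(Pow(Add(Pow(25, 2), 1024), Rational(1, 2)), 36) = Mul(Pow(Add(625, 1024), Rational(1, 2)), 36) = Mul(Pow(1649, Rational(1, 2)), 36) = Mul(36, Pow(1649, Rational(1, 2)))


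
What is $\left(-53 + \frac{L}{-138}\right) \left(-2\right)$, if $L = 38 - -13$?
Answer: $\frac{2455}{23} \approx 106.74$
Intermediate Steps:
$L = 51$ ($L = 38 + 13 = 51$)
$\left(-53 + \frac{L}{-138}\right) \left(-2\right) = \left(-53 + \frac{51}{-138}\right) \left(-2\right) = \left(-53 + 51 \left(- \frac{1}{138}\right)\right) \left(-2\right) = \left(-53 - \frac{17}{46}\right) \left(-2\right) = \left(- \frac{2455}{46}\right) \left(-2\right) = \frac{2455}{23}$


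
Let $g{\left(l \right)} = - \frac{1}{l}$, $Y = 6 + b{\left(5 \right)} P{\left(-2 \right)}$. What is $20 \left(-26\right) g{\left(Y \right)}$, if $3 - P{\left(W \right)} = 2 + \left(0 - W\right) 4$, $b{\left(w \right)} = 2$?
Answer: $-65$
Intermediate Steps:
$P{\left(W \right)} = 1 + 4 W$ ($P{\left(W \right)} = 3 - \left(2 + \left(0 - W\right) 4\right) = 3 - \left(2 + - W 4\right) = 3 - \left(2 - 4 W\right) = 3 + \left(-2 + 4 W\right) = 1 + 4 W$)
$Y = -8$ ($Y = 6 + 2 \left(1 + 4 \left(-2\right)\right) = 6 + 2 \left(1 - 8\right) = 6 + 2 \left(-7\right) = 6 - 14 = -8$)
$20 \left(-26\right) g{\left(Y \right)} = 20 \left(-26\right) \left(- \frac{1}{-8}\right) = - 520 \left(\left(-1\right) \left(- \frac{1}{8}\right)\right) = \left(-520\right) \frac{1}{8} = -65$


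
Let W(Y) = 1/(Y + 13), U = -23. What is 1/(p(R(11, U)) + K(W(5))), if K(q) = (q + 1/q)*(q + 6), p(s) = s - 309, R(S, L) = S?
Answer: -324/61127 ≈ -0.0053004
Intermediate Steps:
p(s) = -309 + s
W(Y) = 1/(13 + Y)
K(q) = (6 + q)*(q + 1/q) (K(q) = (q + 1/q)*(6 + q) = (6 + q)*(q + 1/q))
1/(p(R(11, U)) + K(W(5))) = 1/((-309 + 11) + (1 + (1/(13 + 5))² + 6/(13 + 5) + 6/(1/(13 + 5)))) = 1/(-298 + (1 + (1/18)² + 6/18 + 6/(1/18))) = 1/(-298 + (1 + (1/18)² + 6*(1/18) + 6/(1/18))) = 1/(-298 + (1 + 1/324 + ⅓ + 6*18)) = 1/(-298 + (1 + 1/324 + ⅓ + 108)) = 1/(-298 + 35425/324) = 1/(-61127/324) = -324/61127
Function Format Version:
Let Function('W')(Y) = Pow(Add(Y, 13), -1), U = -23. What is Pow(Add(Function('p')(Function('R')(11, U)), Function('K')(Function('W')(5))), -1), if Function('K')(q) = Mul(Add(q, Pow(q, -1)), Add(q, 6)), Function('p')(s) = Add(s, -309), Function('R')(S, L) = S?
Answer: Rational(-324, 61127) ≈ -0.0053004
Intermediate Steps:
Function('p')(s) = Add(-309, s)
Function('W')(Y) = Pow(Add(13, Y), -1)
Function('K')(q) = Mul(Add(6, q), Add(q, Pow(q, -1))) (Function('K')(q) = Mul(Add(q, Pow(q, -1)), Add(6, q)) = Mul(Add(6, q), Add(q, Pow(q, -1))))
Pow(Add(Function('p')(Function('R')(11, U)), Function('K')(Function('W')(5))), -1) = Pow(Add(Add(-309, 11), Add(1, Pow(Pow(Add(13, 5), -1), 2), Mul(6, Pow(Add(13, 5), -1)), Mul(6, Pow(Pow(Add(13, 5), -1), -1)))), -1) = Pow(Add(-298, Add(1, Pow(Pow(18, -1), 2), Mul(6, Pow(18, -1)), Mul(6, Pow(Pow(18, -1), -1)))), -1) = Pow(Add(-298, Add(1, Pow(Rational(1, 18), 2), Mul(6, Rational(1, 18)), Mul(6, Pow(Rational(1, 18), -1)))), -1) = Pow(Add(-298, Add(1, Rational(1, 324), Rational(1, 3), Mul(6, 18))), -1) = Pow(Add(-298, Add(1, Rational(1, 324), Rational(1, 3), 108)), -1) = Pow(Add(-298, Rational(35425, 324)), -1) = Pow(Rational(-61127, 324), -1) = Rational(-324, 61127)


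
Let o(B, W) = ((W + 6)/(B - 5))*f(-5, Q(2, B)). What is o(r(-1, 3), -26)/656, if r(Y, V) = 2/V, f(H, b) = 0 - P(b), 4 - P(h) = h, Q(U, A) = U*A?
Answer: -10/533 ≈ -0.018762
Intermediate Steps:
Q(U, A) = A*U
P(h) = 4 - h
f(H, b) = -4 + b (f(H, b) = 0 - (4 - b) = 0 + (-4 + b) = -4 + b)
o(B, W) = (-4 + 2*B)*(6 + W)/(-5 + B) (o(B, W) = ((W + 6)/(B - 5))*(-4 + B*2) = ((6 + W)/(-5 + B))*(-4 + 2*B) = (-4 + 2*B)*(6 + W)/(-5 + B))
o(r(-1, 3), -26)/656 = (2*(-2 + 2/3)*(6 - 26)/(-5 + 2/3))/656 = (2*(-2 + 2*(⅓))*(-20)/(-5 + 2*(⅓)))*(1/656) = (2*(-2 + ⅔)*(-20)/(-5 + ⅔))*(1/656) = (2*(-4/3)*(-20)/(-13/3))*(1/656) = (2*(-3/13)*(-4/3)*(-20))*(1/656) = -160/13*1/656 = -10/533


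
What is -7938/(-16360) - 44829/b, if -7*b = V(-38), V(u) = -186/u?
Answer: 16257210459/253580 ≈ 64111.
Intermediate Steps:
b = -93/133 (b = -(-186)/(7*(-38)) = -(-186)*(-1)/(7*38) = -⅐*93/19 = -93/133 ≈ -0.69925)
-7938/(-16360) - 44829/b = -7938/(-16360) - 44829/(-93/133) = -7938*(-1/16360) - 44829*(-133/93) = 3969/8180 + 1987419/31 = 16257210459/253580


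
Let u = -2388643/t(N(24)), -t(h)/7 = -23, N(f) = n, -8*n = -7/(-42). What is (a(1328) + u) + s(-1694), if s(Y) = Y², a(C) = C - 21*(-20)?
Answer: 459904181/161 ≈ 2.8565e+6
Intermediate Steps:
n = -1/48 (n = -(-7)/(8*(-42)) = -(-7)*(-1)/(8*42) = -⅛*⅙ = -1/48 ≈ -0.020833)
a(C) = 420 + C (a(C) = C + 420 = 420 + C)
N(f) = -1/48
t(h) = 161 (t(h) = -7*(-23) = 161)
u = -2388643/161 ≈ -14836.
(a(1328) + u) + s(-1694) = ((420 + 1328) - 2388643/161) + (-1694)² = (1748 - 2388643/161) + 2869636 = -2107215/161 + 2869636 = 459904181/161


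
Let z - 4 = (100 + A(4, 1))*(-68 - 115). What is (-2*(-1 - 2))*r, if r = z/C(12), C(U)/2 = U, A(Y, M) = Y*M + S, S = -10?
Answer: -8599/2 ≈ -4299.5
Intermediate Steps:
A(Y, M) = -10 + M*Y (A(Y, M) = Y*M - 10 = M*Y - 10 = -10 + M*Y)
C(U) = 2*U
z = -17198 (z = 4 + (100 + (-10 + 1*4))*(-68 - 115) = 4 + (100 + (-10 + 4))*(-183) = 4 + (100 - 6)*(-183) = 4 + 94*(-183) = 4 - 17202 = -17198)
r = -8599/12 (r = -17198/(2*12) = -17198/24 = -17198*1/24 = -8599/12 ≈ -716.58)
(-2*(-1 - 2))*r = -2*(-1 - 2)*(-8599/12) = -2*(-3)*(-8599/12) = 6*(-8599/12) = -8599/2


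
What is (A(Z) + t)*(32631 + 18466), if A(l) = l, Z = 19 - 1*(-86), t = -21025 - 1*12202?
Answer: -1692434834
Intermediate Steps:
t = -33227 (t = -21025 - 12202 = -33227)
Z = 105 (Z = 19 + 86 = 105)
(A(Z) + t)*(32631 + 18466) = (105 - 33227)*(32631 + 18466) = -33122*51097 = -1692434834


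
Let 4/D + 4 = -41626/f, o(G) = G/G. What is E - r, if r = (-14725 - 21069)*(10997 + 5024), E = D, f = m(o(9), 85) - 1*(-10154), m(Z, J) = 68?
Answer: 23659060721774/41257 ≈ 5.7346e+8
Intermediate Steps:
o(G) = 1
f = 10222 (f = 68 - 1*(-10154) = 68 + 10154 = 10222)
D = -20444/41257 (D = 4/(-4 - 41626/10222) = 4/(-4 - 41626*1/10222) = 4/(-4 - 20813/5111) = 4/(-41257/5111) = 4*(-5111/41257) = -20444/41257 ≈ -0.49553)
E = -20444/41257 ≈ -0.49553
r = -573455674 (r = -35794*16021 = -573455674)
E - r = -20444/41257 - 1*(-573455674) = -20444/41257 + 573455674 = 23659060721774/41257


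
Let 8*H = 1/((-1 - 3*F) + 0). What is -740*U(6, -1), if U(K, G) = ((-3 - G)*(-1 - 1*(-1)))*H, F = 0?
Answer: 0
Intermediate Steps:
H = -⅛ (H = 1/(8*((-1 - 3*0) + 0)) = 1/(8*((-1 + 0) + 0)) = 1/(8*(-1 + 0)) = (⅛)/(-1) = (⅛)*(-1) = -⅛ ≈ -0.12500)
U(K, G) = 0 (U(K, G) = ((-3 - G)*(-1 - 1*(-1)))*(-⅛) = ((-3 - G)*(-1 + 1))*(-⅛) = ((-3 - G)*0)*(-⅛) = 0*(-⅛) = 0)
-740*U(6, -1) = -740*0 = 0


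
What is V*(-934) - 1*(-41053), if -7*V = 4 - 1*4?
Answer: 41053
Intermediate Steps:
V = 0 (V = -(4 - 1*4)/7 = -(4 - 4)/7 = -⅐*0 = 0)
V*(-934) - 1*(-41053) = 0*(-934) - 1*(-41053) = 0 + 41053 = 41053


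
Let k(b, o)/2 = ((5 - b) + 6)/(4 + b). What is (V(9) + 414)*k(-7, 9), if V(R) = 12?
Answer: -5112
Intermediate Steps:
k(b, o) = 2*(11 - b)/(4 + b) (k(b, o) = 2*(((5 - b) + 6)/(4 + b)) = 2*((11 - b)/(4 + b)) = 2*(11 - b)/(4 + b))
(V(9) + 414)*k(-7, 9) = (12 + 414)*(2*(11 - 1*(-7))/(4 - 7)) = 426*(2*(11 + 7)/(-3)) = 426*(2*(-⅓)*18) = 426*(-12) = -5112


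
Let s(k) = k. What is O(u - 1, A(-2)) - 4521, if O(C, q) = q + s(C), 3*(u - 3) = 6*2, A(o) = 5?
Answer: -4510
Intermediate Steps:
u = 7 (u = 3 + (6*2)/3 = 3 + (⅓)*12 = 3 + 4 = 7)
O(C, q) = C + q (O(C, q) = q + C = C + q)
O(u - 1, A(-2)) - 4521 = ((7 - 1) + 5) - 4521 = (6 + 5) - 4521 = 11 - 4521 = -4510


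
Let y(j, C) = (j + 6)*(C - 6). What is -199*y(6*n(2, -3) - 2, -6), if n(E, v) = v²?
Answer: 138504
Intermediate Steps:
y(j, C) = (-6 + C)*(6 + j) (y(j, C) = (6 + j)*(-6 + C) = (-6 + C)*(6 + j))
-199*y(6*n(2, -3) - 2, -6) = -199*(-36 - 6*(6*(-3)² - 2) + 6*(-6) - 6*(6*(-3)² - 2)) = -199*(-36 - 6*(6*9 - 2) - 36 - 6*(6*9 - 2)) = -199*(-36 - 6*(54 - 2) - 36 - 6*(54 - 2)) = -199*(-36 - 6*52 - 36 - 6*52) = -199*(-36 - 312 - 36 - 312) = -199*(-696) = 138504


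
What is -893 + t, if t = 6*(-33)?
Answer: -1091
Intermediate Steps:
t = -198
-893 + t = -893 - 198 = -1091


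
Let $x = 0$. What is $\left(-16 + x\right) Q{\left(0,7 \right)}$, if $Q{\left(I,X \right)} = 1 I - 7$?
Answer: $112$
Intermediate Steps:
$Q{\left(I,X \right)} = -7 + I$ ($Q{\left(I,X \right)} = I - 7 = -7 + I$)
$\left(-16 + x\right) Q{\left(0,7 \right)} = \left(-16 + 0\right) \left(-7 + 0\right) = \left(-16\right) \left(-7\right) = 112$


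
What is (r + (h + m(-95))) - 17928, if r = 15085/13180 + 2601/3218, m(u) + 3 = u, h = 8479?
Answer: -40483637757/4241324 ≈ -9545.0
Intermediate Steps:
m(u) = -3 + u
r = 8282471/4241324 (r = 15085*(1/13180) + 2601*(1/3218) = 3017/2636 + 2601/3218 = 8282471/4241324 ≈ 1.9528)
(r + (h + m(-95))) - 17928 = (8282471/4241324 + (8479 + (-3 - 95))) - 17928 = (8282471/4241324 + (8479 - 98)) - 17928 = (8282471/4241324 + 8381) - 17928 = 35554818915/4241324 - 17928 = -40483637757/4241324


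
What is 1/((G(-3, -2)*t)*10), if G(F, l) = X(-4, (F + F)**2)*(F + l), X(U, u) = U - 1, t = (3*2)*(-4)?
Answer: -1/6000 ≈ -0.00016667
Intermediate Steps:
t = -24 (t = 6*(-4) = -24)
X(U, u) = -1 + U
G(F, l) = -5*F - 5*l (G(F, l) = (-1 - 4)*(F + l) = -5*(F + l) = -5*F - 5*l)
1/((G(-3, -2)*t)*10) = 1/(((-5*(-3) - 5*(-2))*(-24))*10) = 1/(((15 + 10)*(-24))*10) = 1/((25*(-24))*10) = 1/(-600*10) = 1/(-6000) = -1/6000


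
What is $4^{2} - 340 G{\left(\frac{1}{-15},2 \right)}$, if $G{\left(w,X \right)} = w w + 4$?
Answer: $- \frac{60548}{45} \approx -1345.5$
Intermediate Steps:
$G{\left(w,X \right)} = 4 + w^{2}$ ($G{\left(w,X \right)} = w^{2} + 4 = 4 + w^{2}$)
$4^{2} - 340 G{\left(\frac{1}{-15},2 \right)} = 4^{2} - 340 \left(4 + \left(\frac{1}{-15}\right)^{2}\right) = 16 - 340 \left(4 + \left(- \frac{1}{15}\right)^{2}\right) = 16 - 340 \left(4 + \frac{1}{225}\right) = 16 - \frac{61268}{45} = - \frac{60548}{45}$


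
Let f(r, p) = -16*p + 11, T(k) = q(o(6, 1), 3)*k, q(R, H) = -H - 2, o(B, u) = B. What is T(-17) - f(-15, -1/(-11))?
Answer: 830/11 ≈ 75.455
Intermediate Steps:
q(R, H) = -2 - H
T(k) = -5*k (T(k) = (-2 - 1*3)*k = (-2 - 3)*k = -5*k)
f(r, p) = 11 - 16*p
T(-17) - f(-15, -1/(-11)) = -5*(-17) - (11 - (-16)/(-11)) = 85 - (11 - (-16)*(-1)/11) = 85 - (11 - 16*1/11) = 85 - (11 - 16/11) = 85 - 1*105/11 = 85 - 105/11 = 830/11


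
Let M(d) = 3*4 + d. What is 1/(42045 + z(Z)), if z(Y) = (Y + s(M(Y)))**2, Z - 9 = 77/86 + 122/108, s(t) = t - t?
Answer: 1347921/56837178445 ≈ 2.3715e-5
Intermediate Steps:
M(d) = 12 + d
s(t) = 0
Z = 12800/1161 (Z = 9 + (77/86 + 122/108) = 9 + (77*(1/86) + 122*(1/108)) = 9 + (77/86 + 61/54) = 9 + 2351/1161 = 12800/1161 ≈ 11.025)
z(Y) = Y**2 (z(Y) = (Y + 0)**2 = Y**2)
1/(42045 + z(Z)) = 1/(42045 + (12800/1161)**2) = 1/(42045 + 163840000/1347921) = 1/(56837178445/1347921) = 1347921/56837178445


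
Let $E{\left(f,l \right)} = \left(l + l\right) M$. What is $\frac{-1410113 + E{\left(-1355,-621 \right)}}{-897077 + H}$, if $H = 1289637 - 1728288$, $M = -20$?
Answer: $\frac{1385273}{1335728} \approx 1.0371$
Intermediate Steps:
$H = -438651$
$E{\left(f,l \right)} = - 40 l$ ($E{\left(f,l \right)} = \left(l + l\right) \left(-20\right) = 2 l \left(-20\right) = - 40 l$)
$\frac{-1410113 + E{\left(-1355,-621 \right)}}{-897077 + H} = \frac{-1410113 - -24840}{-897077 - 438651} = \frac{-1410113 + 24840}{-1335728} = \left(-1385273\right) \left(- \frac{1}{1335728}\right) = \frac{1385273}{1335728}$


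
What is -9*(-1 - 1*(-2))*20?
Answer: -180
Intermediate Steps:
-9*(-1 - 1*(-2))*20 = -9*(-1 + 2)*20 = -9*1*20 = -9*20 = -180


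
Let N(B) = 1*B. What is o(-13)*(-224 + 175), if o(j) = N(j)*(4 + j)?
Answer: -5733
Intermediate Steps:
N(B) = B
o(j) = j*(4 + j)
o(-13)*(-224 + 175) = (-13*(4 - 13))*(-224 + 175) = -13*(-9)*(-49) = 117*(-49) = -5733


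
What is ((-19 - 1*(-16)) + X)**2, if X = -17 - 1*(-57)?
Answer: 1369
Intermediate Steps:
X = 40 (X = -17 + 57 = 40)
((-19 - 1*(-16)) + X)**2 = ((-19 - 1*(-16)) + 40)**2 = ((-19 + 16) + 40)**2 = (-3 + 40)**2 = 37**2 = 1369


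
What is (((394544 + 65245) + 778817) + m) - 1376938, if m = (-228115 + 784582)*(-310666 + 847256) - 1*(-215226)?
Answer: 298594704424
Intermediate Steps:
m = 298594842756 (m = 556467*536590 + 215226 = 298594627530 + 215226 = 298594842756)
(((394544 + 65245) + 778817) + m) - 1376938 = (((394544 + 65245) + 778817) + 298594842756) - 1376938 = ((459789 + 778817) + 298594842756) - 1376938 = (1238606 + 298594842756) - 1376938 = 298596081362 - 1376938 = 298594704424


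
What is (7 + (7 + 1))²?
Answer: 225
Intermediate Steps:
(7 + (7 + 1))² = (7 + 8)² = 15² = 225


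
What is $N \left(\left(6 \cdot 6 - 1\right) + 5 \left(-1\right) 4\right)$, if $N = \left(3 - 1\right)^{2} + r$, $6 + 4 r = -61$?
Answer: $- \frac{765}{4} \approx -191.25$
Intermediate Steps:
$r = - \frac{67}{4}$ ($r = - \frac{3}{2} + \frac{1}{4} \left(-61\right) = - \frac{3}{2} - \frac{61}{4} = - \frac{67}{4} \approx -16.75$)
$N = - \frac{51}{4}$ ($N = \left(3 - 1\right)^{2} - \frac{67}{4} = 2^{2} - \frac{67}{4} = 4 - \frac{67}{4} = - \frac{51}{4} \approx -12.75$)
$N \left(\left(6 \cdot 6 - 1\right) + 5 \left(-1\right) 4\right) = - \frac{51 \left(\left(6 \cdot 6 - 1\right) + 5 \left(-1\right) 4\right)}{4} = - \frac{51 \left(\left(36 - 1\right) - 20\right)}{4} = - \frac{51 \left(35 - 20\right)}{4} = \left(- \frac{51}{4}\right) 15 = - \frac{765}{4}$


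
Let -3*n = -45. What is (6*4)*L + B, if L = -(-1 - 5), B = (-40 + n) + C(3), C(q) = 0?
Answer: 119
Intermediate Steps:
n = 15 (n = -1/3*(-45) = 15)
B = -25 (B = (-40 + 15) + 0 = -25 + 0 = -25)
L = 6 (L = -1*(-6) = 6)
(6*4)*L + B = (6*4)*6 - 25 = 24*6 - 25 = 144 - 25 = 119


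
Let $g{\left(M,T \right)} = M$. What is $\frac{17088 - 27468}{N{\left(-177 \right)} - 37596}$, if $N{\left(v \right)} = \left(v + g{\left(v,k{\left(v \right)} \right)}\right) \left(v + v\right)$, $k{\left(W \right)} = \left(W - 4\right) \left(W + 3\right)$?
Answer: $- \frac{173}{1462} \approx -0.11833$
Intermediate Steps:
$k{\left(W \right)} = \left(-4 + W\right) \left(3 + W\right)$
$N{\left(v \right)} = 4 v^{2}$ ($N{\left(v \right)} = \left(v + v\right) \left(v + v\right) = 2 v 2 v = 4 v^{2}$)
$\frac{17088 - 27468}{N{\left(-177 \right)} - 37596} = \frac{17088 - 27468}{4 \left(-177\right)^{2} - 37596} = - \frac{10380}{4 \cdot 31329 - 37596} = - \frac{10380}{125316 - 37596} = - \frac{10380}{87720} = \left(-10380\right) \frac{1}{87720} = - \frac{173}{1462}$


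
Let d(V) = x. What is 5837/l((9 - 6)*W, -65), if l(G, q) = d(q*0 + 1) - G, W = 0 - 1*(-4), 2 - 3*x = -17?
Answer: -17511/17 ≈ -1030.1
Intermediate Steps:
x = 19/3 (x = 2/3 - 1/3*(-17) = 2/3 + 17/3 = 19/3 ≈ 6.3333)
d(V) = 19/3
W = 4 (W = 0 + 4 = 4)
l(G, q) = 19/3 - G
5837/l((9 - 6)*W, -65) = 5837/(19/3 - (9 - 6)*4) = 5837/(19/3 - 3*4) = 5837/(19/3 - 1*12) = 5837/(19/3 - 12) = 5837/(-17/3) = 5837*(-3/17) = -17511/17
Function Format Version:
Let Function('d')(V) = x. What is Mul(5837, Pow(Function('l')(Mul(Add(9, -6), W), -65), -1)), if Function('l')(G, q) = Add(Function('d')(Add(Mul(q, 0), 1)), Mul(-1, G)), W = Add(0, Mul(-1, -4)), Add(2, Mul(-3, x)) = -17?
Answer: Rational(-17511, 17) ≈ -1030.1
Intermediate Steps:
x = Rational(19, 3) (x = Add(Rational(2, 3), Mul(Rational(-1, 3), -17)) = Add(Rational(2, 3), Rational(17, 3)) = Rational(19, 3) ≈ 6.3333)
Function('d')(V) = Rational(19, 3)
W = 4 (W = Add(0, 4) = 4)
Function('l')(G, q) = Add(Rational(19, 3), Mul(-1, G))
Mul(5837, Pow(Function('l')(Mul(Add(9, -6), W), -65), -1)) = Mul(5837, Pow(Add(Rational(19, 3), Mul(-1, Mul(Add(9, -6), 4))), -1)) = Mul(5837, Pow(Add(Rational(19, 3), Mul(-1, Mul(3, 4))), -1)) = Mul(5837, Pow(Add(Rational(19, 3), Mul(-1, 12)), -1)) = Mul(5837, Pow(Add(Rational(19, 3), -12), -1)) = Mul(5837, Pow(Rational(-17, 3), -1)) = Mul(5837, Rational(-3, 17)) = Rational(-17511, 17)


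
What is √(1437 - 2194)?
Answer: I*√757 ≈ 27.514*I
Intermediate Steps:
√(1437 - 2194) = √(-757) = I*√757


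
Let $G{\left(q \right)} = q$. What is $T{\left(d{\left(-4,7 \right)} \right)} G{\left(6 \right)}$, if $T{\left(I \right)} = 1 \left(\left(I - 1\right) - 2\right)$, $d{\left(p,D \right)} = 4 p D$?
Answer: $-690$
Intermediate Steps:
$d{\left(p,D \right)} = 4 D p$
$T{\left(I \right)} = -3 + I$ ($T{\left(I \right)} = 1 \left(\left(-1 + I\right) - 2\right) = 1 \left(-3 + I\right) = -3 + I$)
$T{\left(d{\left(-4,7 \right)} \right)} G{\left(6 \right)} = \left(-3 + 4 \cdot 7 \left(-4\right)\right) 6 = \left(-3 - 112\right) 6 = \left(-115\right) 6 = -690$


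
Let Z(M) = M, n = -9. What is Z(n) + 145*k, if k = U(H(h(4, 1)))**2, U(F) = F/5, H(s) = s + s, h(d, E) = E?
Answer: 71/5 ≈ 14.200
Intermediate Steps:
H(s) = 2*s
U(F) = F/5 (U(F) = F*(1/5) = F/5)
k = 4/25 (k = ((2*1)/5)**2 = ((1/5)*2)**2 = (2/5)**2 = 4/25 ≈ 0.16000)
Z(n) + 145*k = -9 + 145*(4/25) = -9 + 116/5 = 71/5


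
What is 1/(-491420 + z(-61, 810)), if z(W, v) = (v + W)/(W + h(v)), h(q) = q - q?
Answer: -61/29977369 ≈ -2.0349e-6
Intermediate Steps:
h(q) = 0
z(W, v) = (W + v)/W (z(W, v) = (v + W)/(W + 0) = (W + v)/W)
1/(-491420 + z(-61, 810)) = 1/(-491420 + (-61 + 810)/(-61)) = 1/(-491420 - 1/61*749) = 1/(-491420 - 749/61) = 1/(-29977369/61) = -61/29977369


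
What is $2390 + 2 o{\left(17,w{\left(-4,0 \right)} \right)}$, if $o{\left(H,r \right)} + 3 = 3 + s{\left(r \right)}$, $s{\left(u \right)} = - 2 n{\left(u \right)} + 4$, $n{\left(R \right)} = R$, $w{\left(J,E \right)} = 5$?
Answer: $2378$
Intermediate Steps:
$s{\left(u \right)} = 4 - 2 u$ ($s{\left(u \right)} = - 2 u + 4 = 4 - 2 u$)
$o{\left(H,r \right)} = 4 - 2 r$ ($o{\left(H,r \right)} = -3 + \left(3 - \left(-4 + 2 r\right)\right) = -3 - \left(-7 + 2 r\right) = 4 - 2 r$)
$2390 + 2 o{\left(17,w{\left(-4,0 \right)} \right)} = 2390 + 2 \left(4 - 10\right) = 2390 + 2 \left(-6\right) = 2390 - 12 = 2378$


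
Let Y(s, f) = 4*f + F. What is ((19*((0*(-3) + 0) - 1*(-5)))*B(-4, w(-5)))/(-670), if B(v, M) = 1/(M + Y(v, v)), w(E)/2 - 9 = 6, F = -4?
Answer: -19/1340 ≈ -0.014179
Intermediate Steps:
w(E) = 30 (w(E) = 18 + 2*6 = 18 + 12 = 30)
Y(s, f) = -4 + 4*f (Y(s, f) = 4*f - 4 = -4 + 4*f)
B(v, M) = 1/(-4 + M + 4*v) (B(v, M) = 1/(M + (-4 + 4*v)) = 1/(-4 + M + 4*v))
((19*((0*(-3) + 0) - 1*(-5)))*B(-4, w(-5)))/(-670) = ((19*((0*(-3) + 0) - 1*(-5)))/(-4 + 30 + 4*(-4)))/(-670) = ((19*((0 + 0) + 5))/(-4 + 30 - 16))*(-1/670) = ((19*(0 + 5))/10)*(-1/670) = ((19*5)*(⅒))*(-1/670) = (95*(⅒))*(-1/670) = (19/2)*(-1/670) = -19/1340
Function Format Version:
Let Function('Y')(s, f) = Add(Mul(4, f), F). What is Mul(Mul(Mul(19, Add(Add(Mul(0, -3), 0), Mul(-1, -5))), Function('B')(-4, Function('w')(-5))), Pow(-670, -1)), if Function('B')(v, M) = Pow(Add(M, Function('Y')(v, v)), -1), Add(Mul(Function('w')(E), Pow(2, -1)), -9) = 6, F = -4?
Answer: Rational(-19, 1340) ≈ -0.014179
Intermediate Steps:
Function('w')(E) = 30 (Function('w')(E) = Add(18, Mul(2, 6)) = Add(18, 12) = 30)
Function('Y')(s, f) = Add(-4, Mul(4, f)) (Function('Y')(s, f) = Add(Mul(4, f), -4) = Add(-4, Mul(4, f)))
Function('B')(v, M) = Pow(Add(-4, M, Mul(4, v)), -1) (Function('B')(v, M) = Pow(Add(M, Add(-4, Mul(4, v))), -1) = Pow(Add(-4, M, Mul(4, v)), -1))
Mul(Mul(Mul(19, Add(Add(Mul(0, -3), 0), Mul(-1, -5))), Function('B')(-4, Function('w')(-5))), Pow(-670, -1)) = Mul(Mul(Mul(19, Add(Add(Mul(0, -3), 0), Mul(-1, -5))), Pow(Add(-4, 30, Mul(4, -4)), -1)), Pow(-670, -1)) = Mul(Mul(Mul(19, Add(Add(0, 0), 5)), Pow(Add(-4, 30, -16), -1)), Rational(-1, 670)) = Mul(Mul(Mul(19, Add(0, 5)), Pow(10, -1)), Rational(-1, 670)) = Mul(Mul(Mul(19, 5), Rational(1, 10)), Rational(-1, 670)) = Mul(Mul(95, Rational(1, 10)), Rational(-1, 670)) = Mul(Rational(19, 2), Rational(-1, 670)) = Rational(-19, 1340)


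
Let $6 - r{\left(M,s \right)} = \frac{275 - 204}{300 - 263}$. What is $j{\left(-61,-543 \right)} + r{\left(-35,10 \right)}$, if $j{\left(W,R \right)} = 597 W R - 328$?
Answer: $\frac{731641962}{37} \approx 1.9774 \cdot 10^{7}$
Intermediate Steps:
$j{\left(W,R \right)} = -328 + 597 R W$ ($j{\left(W,R \right)} = 597 R W - 328 = -328 + 597 R W$)
$r{\left(M,s \right)} = \frac{151}{37}$ ($r{\left(M,s \right)} = 6 - \frac{275 - 204}{300 - 263} = 6 - \frac{71}{37} = \frac{151}{37}$)
$j{\left(-61,-543 \right)} + r{\left(-35,10 \right)} = \left(-328 + 597 \left(-543\right) \left(-61\right)\right) + \frac{151}{37} = \left(-328 + 19774431\right) + \frac{151}{37} = 19774103 + \frac{151}{37} = \frac{731641962}{37}$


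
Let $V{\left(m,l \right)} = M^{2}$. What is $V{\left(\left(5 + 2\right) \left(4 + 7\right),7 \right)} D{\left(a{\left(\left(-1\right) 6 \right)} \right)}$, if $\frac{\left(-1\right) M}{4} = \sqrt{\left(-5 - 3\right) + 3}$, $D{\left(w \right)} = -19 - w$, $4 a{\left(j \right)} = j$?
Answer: $1400$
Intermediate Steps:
$a{\left(j \right)} = \frac{j}{4}$
$M = - 4 i \sqrt{5}$ ($M = - 4 \sqrt{\left(-5 - 3\right) + 3} = - 4 \sqrt{-8 + 3} = - 4 \sqrt{-5} = - 4 i \sqrt{5} \approx - 8.9443 i$)
$V{\left(m,l \right)} = -80$ ($V{\left(m,l \right)} = \left(- 4 i \sqrt{5}\right)^{2} = -80$)
$V{\left(\left(5 + 2\right) \left(4 + 7\right),7 \right)} D{\left(a{\left(\left(-1\right) 6 \right)} \right)} = - 80 \left(-19 - \frac{\left(-1\right) 6}{4}\right) = - 80 \left(-19 - \frac{1}{4} \left(-6\right)\right) = - 80 \left(-19 - - \frac{3}{2}\right) = - 80 \left(-19 + \frac{3}{2}\right) = \left(-80\right) \left(- \frac{35}{2}\right) = 1400$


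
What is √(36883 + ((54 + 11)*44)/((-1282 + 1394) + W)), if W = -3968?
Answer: √8568633777/482 ≈ 192.05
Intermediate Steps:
√(36883 + ((54 + 11)*44)/((-1282 + 1394) + W)) = √(36883 + ((54 + 11)*44)/((-1282 + 1394) - 3968)) = √(36883 + (65*44)/(112 - 3968)) = √(36883 + 2860/(-3856)) = √(36883 + 2860*(-1/3856)) = √(36883 - 715/964) = √(35554497/964) = √8568633777/482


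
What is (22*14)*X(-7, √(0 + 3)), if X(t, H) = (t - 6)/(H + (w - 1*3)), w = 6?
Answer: -2002 + 2002*√3/3 ≈ -846.14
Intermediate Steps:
X(t, H) = (-6 + t)/(3 + H) (X(t, H) = (t - 6)/(H + (6 - 1*3)) = (-6 + t)/(H + (6 - 3)) = (-6 + t)/(H + 3) = (-6 + t)/(3 + H))
(22*14)*X(-7, √(0 + 3)) = (22*14)*((-6 - 7)/(3 + √(0 + 3))) = 308*(-13/(3 + √3)) = -4004/(3 + √3)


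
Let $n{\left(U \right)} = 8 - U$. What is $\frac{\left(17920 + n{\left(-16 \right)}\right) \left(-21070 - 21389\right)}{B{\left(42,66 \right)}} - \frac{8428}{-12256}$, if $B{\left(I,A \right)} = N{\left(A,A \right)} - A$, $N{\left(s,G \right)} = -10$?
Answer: $\frac{583603410769}{58216} \approx 1.0025 \cdot 10^{7}$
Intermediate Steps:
$B{\left(I,A \right)} = -10 - A$
$\frac{\left(17920 + n{\left(-16 \right)}\right) \left(-21070 - 21389\right)}{B{\left(42,66 \right)}} - \frac{8428}{-12256} = \frac{\left(17920 + \left(8 - -16\right)\right) \left(-21070 - 21389\right)}{-10 - 66} - \frac{8428}{-12256} = \frac{\left(17920 + \left(8 + 16\right)\right) \left(-42459\right)}{-10 - 66} - - \frac{2107}{3064} = \frac{\left(17920 + 24\right) \left(-42459\right)}{-76} + \frac{2107}{3064} = 17944 \left(-42459\right) \left(- \frac{1}{76}\right) + \frac{2107}{3064} = \left(-761884296\right) \left(- \frac{1}{76}\right) + \frac{2107}{3064} = \frac{190471074}{19} + \frac{2107}{3064} = \frac{583603410769}{58216}$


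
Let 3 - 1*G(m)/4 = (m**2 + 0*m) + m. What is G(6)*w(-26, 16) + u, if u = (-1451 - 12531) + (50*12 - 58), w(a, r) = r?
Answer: -15936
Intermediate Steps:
G(m) = 12 - 4*m - 4*m**2 (G(m) = 12 - 4*((m**2 + 0*m) + m) = 12 - 4*((m**2 + 0) + m) = 12 - 4*(m**2 + m) = 12 - 4*(m + m**2) = 12 + (-4*m - 4*m**2) = 12 - 4*m - 4*m**2)
u = -13440 (u = -13982 + (600 - 58) = -13982 + 542 = -13440)
G(6)*w(-26, 16) + u = (12 - 4*6 - 4*6**2)*16 - 13440 = (12 - 24 - 4*36)*16 - 13440 = (12 - 24 - 144)*16 - 13440 = -156*16 - 13440 = -2496 - 13440 = -15936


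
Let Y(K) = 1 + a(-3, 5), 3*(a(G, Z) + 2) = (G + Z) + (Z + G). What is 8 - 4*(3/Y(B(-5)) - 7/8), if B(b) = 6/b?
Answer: -49/2 ≈ -24.500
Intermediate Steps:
a(G, Z) = -2 + 2*G/3 + 2*Z/3 (a(G, Z) = -2 + ((G + Z) + (Z + G))/3 = -2 + ((G + Z) + (G + Z))/3 = -2 + (2*G + 2*Z)/3 = -2 + (2*G/3 + 2*Z/3) = -2 + 2*G/3 + 2*Z/3)
Y(K) = ⅓ (Y(K) = 1 + (-2 + (⅔)*(-3) + (⅔)*5) = 1 + (-2 - 2 + 10/3) = 1 - ⅔ = ⅓)
8 - 4*(3/Y(B(-5)) - 7/8) = 8 - 4*(3/(⅓) - 7/8) = 8 - 4*(3*3 - 7*⅛) = 8 - 4*(9 - 7/8) = 8 - 4*65/8 = 8 - 65/2 = -49/2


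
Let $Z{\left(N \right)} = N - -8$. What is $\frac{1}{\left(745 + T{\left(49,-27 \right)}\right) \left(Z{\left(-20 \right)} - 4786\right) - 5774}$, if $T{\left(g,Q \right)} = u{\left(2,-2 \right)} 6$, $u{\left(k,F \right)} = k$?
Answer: $- \frac{1}{3637860} \approx -2.7489 \cdot 10^{-7}$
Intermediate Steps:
$Z{\left(N \right)} = 8 + N$ ($Z{\left(N \right)} = N + 8 = 8 + N$)
$T{\left(g,Q \right)} = 12$ ($T{\left(g,Q \right)} = 2 \cdot 6 = 12$)
$\frac{1}{\left(745 + T{\left(49,-27 \right)}\right) \left(Z{\left(-20 \right)} - 4786\right) - 5774} = \frac{1}{\left(745 + 12\right) \left(\left(8 - 20\right) - 4786\right) - 5774} = \frac{1}{757 \left(-12 - 4786\right) - 5774} = \frac{1}{757 \left(-4798\right) - 5774} = \frac{1}{-3632086 - 5774} = \frac{1}{-3637860} = - \frac{1}{3637860}$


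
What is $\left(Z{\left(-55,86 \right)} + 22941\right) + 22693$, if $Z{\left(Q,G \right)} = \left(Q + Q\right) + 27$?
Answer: $45551$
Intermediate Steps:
$Z{\left(Q,G \right)} = 27 + 2 Q$ ($Z{\left(Q,G \right)} = 2 Q + 27 = 27 + 2 Q$)
$\left(Z{\left(-55,86 \right)} + 22941\right) + 22693 = \left(\left(27 + 2 \left(-55\right)\right) + 22941\right) + 22693 = \left(\left(27 - 110\right) + 22941\right) + 22693 = \left(-83 + 22941\right) + 22693 = 22858 + 22693 = 45551$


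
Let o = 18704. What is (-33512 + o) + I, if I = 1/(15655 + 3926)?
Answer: -289955447/19581 ≈ -14808.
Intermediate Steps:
I = 1/19581 ≈ 5.1070e-5
(-33512 + o) + I = (-33512 + 18704) + 1/19581 = -14808 + 1/19581 = -289955447/19581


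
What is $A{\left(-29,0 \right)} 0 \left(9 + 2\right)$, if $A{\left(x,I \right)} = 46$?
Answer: $0$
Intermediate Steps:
$A{\left(-29,0 \right)} 0 \left(9 + 2\right) = 46 \cdot 0 \left(9 + 2\right) = 46 \cdot 0 \cdot 11 = 46 \cdot 0 = 0$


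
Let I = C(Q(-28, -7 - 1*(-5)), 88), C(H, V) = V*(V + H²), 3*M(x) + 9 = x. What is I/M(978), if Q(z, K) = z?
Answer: 76736/323 ≈ 237.57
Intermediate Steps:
M(x) = -3 + x/3
I = 76736 (I = 88*(88 + (-28)²) = 88*(88 + 784) = 88*872 = 76736)
I/M(978) = 76736/(-3 + (⅓)*978) = 76736/(-3 + 326) = 76736/323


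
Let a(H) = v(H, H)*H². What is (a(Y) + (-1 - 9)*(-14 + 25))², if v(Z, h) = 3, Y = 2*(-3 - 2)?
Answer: 36100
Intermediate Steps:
Y = -10 (Y = 2*(-5) = -10)
a(H) = 3*H²
(a(Y) + (-1 - 9)*(-14 + 25))² = (3*(-10)² + (-1 - 9)*(-14 + 25))² = (3*100 - 10*11)² = (300 - 110)² = 190² = 36100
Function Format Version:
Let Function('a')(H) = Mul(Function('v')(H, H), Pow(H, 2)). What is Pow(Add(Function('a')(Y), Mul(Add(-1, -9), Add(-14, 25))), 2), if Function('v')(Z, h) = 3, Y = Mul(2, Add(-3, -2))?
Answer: 36100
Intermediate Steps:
Y = -10 (Y = Mul(2, -5) = -10)
Function('a')(H) = Mul(3, Pow(H, 2))
Pow(Add(Function('a')(Y), Mul(Add(-1, -9), Add(-14, 25))), 2) = Pow(Add(Mul(3, Pow(-10, 2)), Mul(Add(-1, -9), Add(-14, 25))), 2) = Pow(Add(Mul(3, 100), Mul(-10, 11)), 2) = Pow(Add(300, -110), 2) = Pow(190, 2) = 36100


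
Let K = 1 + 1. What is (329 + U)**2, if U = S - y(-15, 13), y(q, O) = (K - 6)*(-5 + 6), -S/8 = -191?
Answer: 3463321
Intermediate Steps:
S = 1528 (S = -8*(-191) = 1528)
K = 2
y(q, O) = -4 (y(q, O) = (2 - 6)*(-5 + 6) = -4*1 = -4)
U = 1532 (U = 1528 - 1*(-4) = 1528 + 4 = 1532)
(329 + U)**2 = (329 + 1532)**2 = 1861**2 = 3463321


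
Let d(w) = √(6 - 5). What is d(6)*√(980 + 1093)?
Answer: √2073 ≈ 45.530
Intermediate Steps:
d(w) = 1 (d(w) = √1 = 1)
d(6)*√(980 + 1093) = 1*√(980 + 1093) = 1*√2073 = √2073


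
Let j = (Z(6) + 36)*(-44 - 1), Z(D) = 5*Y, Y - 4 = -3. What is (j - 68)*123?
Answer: -235299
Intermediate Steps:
Y = 1 (Y = 4 - 3 = 1)
Z(D) = 5 (Z(D) = 5*1 = 5)
j = -1845 (j = (5 + 36)*(-44 - 1) = 41*(-45) = -1845)
(j - 68)*123 = (-1845 - 68)*123 = -1913*123 = -235299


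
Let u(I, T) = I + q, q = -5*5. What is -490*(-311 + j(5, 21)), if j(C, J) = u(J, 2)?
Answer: 154350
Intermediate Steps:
q = -25
u(I, T) = -25 + I (u(I, T) = I - 25 = -25 + I)
j(C, J) = -25 + J
-490*(-311 + j(5, 21)) = -490*(-311 + (-25 + 21)) = -490*(-311 - 4) = -490*(-315) = 154350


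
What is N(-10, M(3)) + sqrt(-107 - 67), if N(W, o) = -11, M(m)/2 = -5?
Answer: -11 + I*sqrt(174) ≈ -11.0 + 13.191*I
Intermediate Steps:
M(m) = -10 (M(m) = 2*(-5) = -10)
N(-10, M(3)) + sqrt(-107 - 67) = -11 + sqrt(-107 - 67) = -11 + sqrt(-174) = -11 + I*sqrt(174)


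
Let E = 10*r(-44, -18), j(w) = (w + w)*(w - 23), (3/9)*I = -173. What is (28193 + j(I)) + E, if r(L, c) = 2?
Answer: 590809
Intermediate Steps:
I = -519 (I = 3*(-173) = -519)
j(w) = 2*w*(-23 + w) (j(w) = (2*w)*(-23 + w) = 2*w*(-23 + w))
E = 20 (E = 10*2 = 20)
(28193 + j(I)) + E = (28193 + 2*(-519)*(-23 - 519)) + 20 = (28193 + 2*(-519)*(-542)) + 20 = (28193 + 562596) + 20 = 590789 + 20 = 590809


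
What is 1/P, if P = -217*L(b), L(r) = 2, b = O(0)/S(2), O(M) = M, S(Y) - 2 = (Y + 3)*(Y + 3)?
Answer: -1/434 ≈ -0.0023041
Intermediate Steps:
S(Y) = 2 + (3 + Y)² (S(Y) = 2 + (Y + 3)*(Y + 3) = 2 + (3 + Y)*(3 + Y) = 2 + (3 + Y)²)
b = 0 (b = 0/(2 + (3 + 2)²) = 0/(2 + 5²) = 0/(2 + 25) = 0/27 = 0*(1/27) = 0)
P = -434 (P = -217*2 = -434)
1/P = 1/(-434) = -1/434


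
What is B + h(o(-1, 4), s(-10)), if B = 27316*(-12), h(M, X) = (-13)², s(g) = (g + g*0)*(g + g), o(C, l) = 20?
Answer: -327623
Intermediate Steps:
s(g) = 2*g² (s(g) = (g + 0)*(2*g) = g*(2*g) = 2*g²)
h(M, X) = 169
B = -327792
B + h(o(-1, 4), s(-10)) = -327792 + 169 = -327623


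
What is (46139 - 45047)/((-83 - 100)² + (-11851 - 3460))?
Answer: 546/9089 ≈ 0.060073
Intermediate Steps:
(46139 - 45047)/((-83 - 100)² + (-11851 - 3460)) = 1092/((-183)² - 15311) = 1092/(33489 - 15311) = 1092/18178 = 1092*(1/18178) = 546/9089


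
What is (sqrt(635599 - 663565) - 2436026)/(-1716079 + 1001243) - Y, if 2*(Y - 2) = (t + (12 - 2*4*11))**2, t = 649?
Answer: -29337422042/178709 - I*sqrt(27966)/714836 ≈ -1.6416e+5 - 0.00023394*I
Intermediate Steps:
Y = 328333/2 (Y = 2 + (649 + (12 - 2*4*11))**2/2 = 2 + (649 + (12 - 8*11))**2/2 = 2 + (649 + (12 - 88))**2/2 = 2 + (649 - 76)**2/2 = 2 + (1/2)*573**2 = 2 + (1/2)*328329 = 2 + 328329/2 = 328333/2 ≈ 1.6417e+5)
(sqrt(635599 - 663565) - 2436026)/(-1716079 + 1001243) - Y = (sqrt(635599 - 663565) - 2436026)/(-1716079 + 1001243) - 1*328333/2 = (sqrt(-27966) - 2436026)/(-714836) - 328333/2 = (I*sqrt(27966) - 2436026)*(-1/714836) - 328333/2 = (-2436026 + I*sqrt(27966))*(-1/714836) - 328333/2 = (1218013/357418 - I*sqrt(27966)/714836) - 328333/2 = -29337422042/178709 - I*sqrt(27966)/714836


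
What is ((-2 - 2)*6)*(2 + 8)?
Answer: -240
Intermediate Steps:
((-2 - 2)*6)*(2 + 8) = -4*6*10 = -24*10 = -240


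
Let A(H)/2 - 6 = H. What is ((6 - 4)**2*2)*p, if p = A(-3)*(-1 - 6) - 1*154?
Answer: -1568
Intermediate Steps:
A(H) = 12 + 2*H
p = -196 (p = (12 + 2*(-3))*(-1 - 6) - 1*154 = (12 - 6)*(-7) - 154 = 6*(-7) - 154 = -42 - 154 = -196)
((6 - 4)**2*2)*p = ((6 - 4)**2*2)*(-196) = (2**2*2)*(-196) = (4*2)*(-196) = 8*(-196) = -1568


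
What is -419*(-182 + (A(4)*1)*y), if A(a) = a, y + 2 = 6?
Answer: 69554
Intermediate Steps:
y = 4 (y = -2 + 6 = 4)
-419*(-182 + (A(4)*1)*y) = -419*(-182 + (4*1)*4) = -419*(-182 + 4*4) = -419*(-182 + 16) = -419*(-166) = 69554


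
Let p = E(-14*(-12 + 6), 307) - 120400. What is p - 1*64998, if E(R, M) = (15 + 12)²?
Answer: -184669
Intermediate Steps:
E(R, M) = 729 (E(R, M) = 27² = 729)
p = -119671 (p = 729 - 120400 = -119671)
p - 1*64998 = -119671 - 1*64998 = -119671 - 64998 = -184669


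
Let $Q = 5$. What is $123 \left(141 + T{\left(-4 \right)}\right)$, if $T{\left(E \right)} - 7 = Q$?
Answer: $18819$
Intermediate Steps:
$T{\left(E \right)} = 12$ ($T{\left(E \right)} = 7 + 5 = 12$)
$123 \left(141 + T{\left(-4 \right)}\right) = 123 \left(141 + 12\right) = 123 \cdot 153 = 18819$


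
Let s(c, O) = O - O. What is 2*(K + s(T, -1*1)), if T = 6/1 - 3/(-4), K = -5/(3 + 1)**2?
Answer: -5/8 ≈ -0.62500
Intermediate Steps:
K = -5/16 (K = -5/(4**2) = -5/16 ≈ -0.31250)
T = 27/4 (T = 6*1 - 3*(-1/4) = 6 + 3/4 = 27/4 ≈ 6.7500)
s(c, O) = 0
2*(K + s(T, -1*1)) = 2*(-5/16 + 0) = 2*(-5/16) = -5/8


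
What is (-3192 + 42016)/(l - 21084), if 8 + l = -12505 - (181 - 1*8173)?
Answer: -38824/25605 ≈ -1.5163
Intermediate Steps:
l = -4521 (l = -8 + (-12505 - (181 - 1*8173)) = -8 + (-12505 - (181 - 8173)) = -8 + (-12505 - 1*(-7992)) = -8 + (-12505 + 7992) = -8 - 4513 = -4521)
(-3192 + 42016)/(l - 21084) = (-3192 + 42016)/(-4521 - 21084) = 38824/(-25605) = 38824*(-1/25605) = -38824/25605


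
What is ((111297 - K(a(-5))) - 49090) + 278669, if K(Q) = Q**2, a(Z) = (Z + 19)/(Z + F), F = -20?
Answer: 213047304/625 ≈ 3.4088e+5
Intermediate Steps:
a(Z) = (19 + Z)/(-20 + Z) (a(Z) = (Z + 19)/(Z - 20) = (19 + Z)/(-20 + Z))
((111297 - K(a(-5))) - 49090) + 278669 = ((111297 - ((19 - 5)/(-20 - 5))**2) - 49090) + 278669 = ((111297 - (14/(-25))**2) - 49090) + 278669 = ((111297 - (-1/25*14)**2) - 49090) + 278669 = ((111297 - (-14/25)**2) - 49090) + 278669 = ((111297 - 1*196/625) - 49090) + 278669 = ((111297 - 196/625) - 49090) + 278669 = (69560429/625 - 49090) + 278669 = 38879179/625 + 278669 = 213047304/625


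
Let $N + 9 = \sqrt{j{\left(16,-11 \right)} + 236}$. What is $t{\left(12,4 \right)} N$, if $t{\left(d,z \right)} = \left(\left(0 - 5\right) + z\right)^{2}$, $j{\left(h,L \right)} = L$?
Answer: $6$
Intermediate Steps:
$t{\left(d,z \right)} = \left(-5 + z\right)^{2}$
$N = 6$ ($N = -9 + \sqrt{-11 + 236} = -9 + \sqrt{225} = -9 + 15 = 6$)
$t{\left(12,4 \right)} N = \left(-5 + 4\right)^{2} \cdot 6 = \left(-1\right)^{2} \cdot 6 = 1 \cdot 6 = 6$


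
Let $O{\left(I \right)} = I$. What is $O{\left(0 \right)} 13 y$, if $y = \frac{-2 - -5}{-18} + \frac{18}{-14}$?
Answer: $0$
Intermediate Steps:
$y = - \frac{61}{42}$ ($y = \left(-2 + 5\right) \left(- \frac{1}{18}\right) + 18 \left(- \frac{1}{14}\right) = 3 \left(- \frac{1}{18}\right) - \frac{9}{7} = - \frac{1}{6} - \frac{9}{7} = - \frac{61}{42} \approx -1.4524$)
$O{\left(0 \right)} 13 y = 0 \cdot 13 \left(- \frac{61}{42}\right) = 0 \left(- \frac{61}{42}\right) = 0$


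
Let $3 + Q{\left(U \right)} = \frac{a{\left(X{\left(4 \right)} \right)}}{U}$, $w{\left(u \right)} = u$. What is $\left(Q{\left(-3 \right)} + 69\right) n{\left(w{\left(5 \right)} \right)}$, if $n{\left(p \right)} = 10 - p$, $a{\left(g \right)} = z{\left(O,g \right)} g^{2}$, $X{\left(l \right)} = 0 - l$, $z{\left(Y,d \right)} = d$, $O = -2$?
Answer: $\frac{1310}{3} \approx 436.67$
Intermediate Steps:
$X{\left(l \right)} = - l$
$a{\left(g \right)} = g^{3}$ ($a{\left(g \right)} = g g^{2} = g^{3}$)
$Q{\left(U \right)} = -3 - \frac{64}{U}$ ($Q{\left(U \right)} = -3 + \frac{\left(\left(-1\right) 4\right)^{3}}{U} = -3 + \frac{\left(-4\right)^{3}}{U} = -3 - \frac{64}{U}$)
$\left(Q{\left(-3 \right)} + 69\right) n{\left(w{\left(5 \right)} \right)} = \left(\left(-3 - \frac{64}{-3}\right) + 69\right) \left(10 - 5\right) = \left(\left(-3 - - \frac{64}{3}\right) + 69\right) \left(10 - 5\right) = \left(\left(-3 + \frac{64}{3}\right) + 69\right) 5 = \left(\frac{55}{3} + 69\right) 5 = \frac{262}{3} \cdot 5 = \frac{1310}{3}$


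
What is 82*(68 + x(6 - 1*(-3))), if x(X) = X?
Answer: 6314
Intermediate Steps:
82*(68 + x(6 - 1*(-3))) = 82*(68 + (6 - 1*(-3))) = 82*(68 + (6 + 3)) = 82*(68 + 9) = 82*77 = 6314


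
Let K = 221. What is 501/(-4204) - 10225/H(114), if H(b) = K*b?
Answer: -27804047/52957788 ≈ -0.52502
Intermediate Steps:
H(b) = 221*b
501/(-4204) - 10225/H(114) = 501/(-4204) - 10225/(221*114) = 501*(-1/4204) - 10225/25194 = -501/4204 - 10225*1/25194 = -501/4204 - 10225/25194 = -27804047/52957788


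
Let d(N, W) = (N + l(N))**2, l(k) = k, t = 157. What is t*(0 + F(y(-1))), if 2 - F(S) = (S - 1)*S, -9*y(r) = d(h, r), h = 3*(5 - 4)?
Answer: -2826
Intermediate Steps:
h = 3 (h = 3*1 = 3)
d(N, W) = 4*N**2 (d(N, W) = (N + N)**2 = (2*N)**2 = 4*N**2)
y(r) = -4 (y(r) = -4*3**2/9 = -4*9/9 = -1/9*36 = -4)
F(S) = 2 - S*(-1 + S) (F(S) = 2 - (S - 1)*S = 2 - (-1 + S)*S = 2 - S*(-1 + S))
t*(0 + F(y(-1))) = 157*(0 + (2 - 4 - 1*(-4)**2)) = 157*(0 + (2 - 4 - 1*16)) = 157*(0 + (2 - 4 - 16)) = 157*(0 - 18) = 157*(-18) = -2826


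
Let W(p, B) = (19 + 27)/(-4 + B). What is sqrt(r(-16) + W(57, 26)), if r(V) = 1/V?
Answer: sqrt(3927)/44 ≈ 1.4242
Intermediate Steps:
W(p, B) = 46/(-4 + B)
sqrt(r(-16) + W(57, 26)) = sqrt(1/(-16) + 46/(-4 + 26)) = sqrt(-1/16 + 46/22) = sqrt(-1/16 + 46*(1/22)) = sqrt(-1/16 + 23/11) = sqrt(357/176) = sqrt(3927)/44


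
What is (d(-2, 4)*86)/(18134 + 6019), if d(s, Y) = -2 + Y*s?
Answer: -860/24153 ≈ -0.035606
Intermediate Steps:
(d(-2, 4)*86)/(18134 + 6019) = ((-2 + 4*(-2))*86)/(18134 + 6019) = ((-2 - 8)*86)/24153 = -10*86*(1/24153) = -860*1/24153 = -860/24153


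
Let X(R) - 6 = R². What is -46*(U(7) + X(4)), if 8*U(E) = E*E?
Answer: -5175/4 ≈ -1293.8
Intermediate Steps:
U(E) = E²/8 (U(E) = (E*E)/8 = E²/8)
X(R) = 6 + R²
-46*(U(7) + X(4)) = -46*((⅛)*7² + (6 + 4²)) = -46*((⅛)*49 + (6 + 16)) = -46*(49/8 + 22) = -46*225/8 = -5175/4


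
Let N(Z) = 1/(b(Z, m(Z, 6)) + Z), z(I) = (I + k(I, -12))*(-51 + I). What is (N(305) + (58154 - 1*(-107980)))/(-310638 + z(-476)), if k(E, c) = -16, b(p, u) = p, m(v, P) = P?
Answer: -101341741/31325940 ≈ -3.2351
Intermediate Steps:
z(I) = (-51 + I)*(-16 + I) (z(I) = (I - 16)*(-51 + I) = (-16 + I)*(-51 + I) = (-51 + I)*(-16 + I))
N(Z) = 1/(2*Z) (N(Z) = 1/(Z + Z) = 1/(2*Z))
(N(305) + (58154 - 1*(-107980)))/(-310638 + z(-476)) = ((½)/305 + (58154 - 1*(-107980)))/(-310638 + (816 + (-476)² - 67*(-476))) = ((½)*(1/305) + (58154 + 107980))/(-310638 + (816 + 226576 + 31892)) = (1/610 + 166134)/(-310638 + 259284) = (101341741/610)/(-51354) = (101341741/610)*(-1/51354) = -101341741/31325940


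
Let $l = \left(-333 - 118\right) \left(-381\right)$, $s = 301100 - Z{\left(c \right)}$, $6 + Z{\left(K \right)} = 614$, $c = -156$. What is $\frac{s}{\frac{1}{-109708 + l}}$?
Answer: $18667464516$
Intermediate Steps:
$Z{\left(K \right)} = 608$ ($Z{\left(K \right)} = -6 + 614 = 608$)
$s = 300492$ ($s = 301100 - 608 = 300492$)
$l = 171831$ ($l = \left(-451\right) \left(-381\right) = 171831$)
$\frac{s}{\frac{1}{-109708 + l}} = \frac{300492}{\frac{1}{-109708 + 171831}} = \frac{300492}{\frac{1}{62123}} = 300492 \frac{1}{\frac{1}{62123}} = 300492 \cdot 62123 = 18667464516$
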